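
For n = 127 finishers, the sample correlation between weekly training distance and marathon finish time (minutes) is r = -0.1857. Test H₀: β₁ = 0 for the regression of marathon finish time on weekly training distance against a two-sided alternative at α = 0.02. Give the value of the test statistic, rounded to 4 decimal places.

t = r·√(n − 2)/√(1 − r²) = -0.1857·√125/√0.965516 = -2.1129.
df = n − 2 = 125.
Two-sided p ≈ 0.0366, which is ≥ 0.02, so fail to reject H₀.
The data do not give significant evidence of a linear association between weekly training distance and marathon finish time.

t = -2.1129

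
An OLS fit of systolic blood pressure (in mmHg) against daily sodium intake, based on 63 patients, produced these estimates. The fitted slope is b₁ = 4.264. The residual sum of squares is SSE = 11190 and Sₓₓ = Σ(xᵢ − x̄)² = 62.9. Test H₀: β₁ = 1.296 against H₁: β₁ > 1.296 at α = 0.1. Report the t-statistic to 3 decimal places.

MSE = SSE/(n − 2) = 11190/61 = 183.443.
SE(b₁) = √(MSE/Sₓₓ) = √(183.443/62.9) = 1.70775.
t = (4.264 − 1.296) / 1.70775 = 1.738.
df = n − 2 = 61.
One-sided p ≈ 0.0436, which is < 0.1, so reject H₀.
There is evidence that the true slope on daily sodium intake exceeds 1.296 mmHg per unit.

t = 1.738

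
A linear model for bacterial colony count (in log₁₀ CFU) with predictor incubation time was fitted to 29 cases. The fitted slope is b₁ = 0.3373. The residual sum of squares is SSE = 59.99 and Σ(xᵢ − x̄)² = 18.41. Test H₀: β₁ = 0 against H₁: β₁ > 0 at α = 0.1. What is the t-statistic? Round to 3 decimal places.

t = 0.971

MSE = SSE/(n − 2) = 59.99/27 = 2.22185.
SE(b₁) = √(MSE/Sₓₓ) = √(2.22185/18.41) = 0.347401.
t = 0.3373 / 0.347401 = 0.971.
df = n − 2 = 27.
One-sided p ≈ 0.1701, which is ≥ 0.1, so fail to reject H₀.
The data do not give significant evidence that the true slope on incubation time is positive.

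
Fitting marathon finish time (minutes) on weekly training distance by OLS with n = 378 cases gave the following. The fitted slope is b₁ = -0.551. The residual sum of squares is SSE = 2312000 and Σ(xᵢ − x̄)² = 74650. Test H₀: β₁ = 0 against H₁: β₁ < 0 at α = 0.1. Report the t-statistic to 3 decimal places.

MSE = SSE/(n − 2) = 2312000/376 = 6148.94.
SE(b₁) = √(MSE/Sₓₓ) = √(6148.94/74650) = 0.287002.
t = -0.551 / 0.287002 = -1.920.
df = n − 2 = 376.
One-sided p ≈ 0.0278, which is < 0.1, so reject H₀.
There is evidence that the true slope on weekly training distance is negative.

t = -1.920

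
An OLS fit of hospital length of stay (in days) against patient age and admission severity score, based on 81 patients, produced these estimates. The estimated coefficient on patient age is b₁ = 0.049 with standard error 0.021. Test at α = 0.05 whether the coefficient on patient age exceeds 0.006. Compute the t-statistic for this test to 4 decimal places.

H₀: β₁ = 0.006 vs H₁: β₁ > 0.006.
t = (b₁ − β₁⁰)/SE = (0.049 − 0.006) / 0.021 = 2.0476.
df = n − k − 1 = 81 − 2 − 1 = 78.
One-sided p ≈ 0.0220, which is < 0.05, so reject H₀.
There is evidence that the true slope on patient age exceeds 0.006 days per unit, holding the other predictors fixed.

t = 2.0476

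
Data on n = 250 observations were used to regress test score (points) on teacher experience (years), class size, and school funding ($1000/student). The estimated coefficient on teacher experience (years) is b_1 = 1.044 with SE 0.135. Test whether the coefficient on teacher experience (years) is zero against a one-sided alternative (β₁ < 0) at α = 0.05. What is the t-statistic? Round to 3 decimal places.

t = 7.733

H₀: β₁ = 0 vs H₁: β₁ < 0.
t = (b_1 − β₁⁰)/SE = 1.044 / 0.135 = 7.733.
df = n − k − 1 = 250 − 3 − 1 = 246.
One-sided p ≈ 1.0000, which is ≥ 0.05, so fail to reject H₀.
The data do not give significant evidence that the true slope on teacher experience (years) is negative, holding the other predictors fixed.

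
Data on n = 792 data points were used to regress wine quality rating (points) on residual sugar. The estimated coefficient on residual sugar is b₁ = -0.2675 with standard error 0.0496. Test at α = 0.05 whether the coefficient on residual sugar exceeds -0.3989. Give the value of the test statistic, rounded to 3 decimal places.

H₀: β₁ = -0.3989 vs H₁: β₁ > -0.3989.
t = (b₁ − β₁⁰)/SE = (-0.2675 − (-0.3989)) / 0.0496 = 2.649.
df = n − 2 = 792 − 2 = 790.
One-sided p ≈ 0.0041, which is < 0.05, so reject H₀.
There is evidence that the true slope on residual sugar exceeds -0.3989 points per unit.

t = 2.649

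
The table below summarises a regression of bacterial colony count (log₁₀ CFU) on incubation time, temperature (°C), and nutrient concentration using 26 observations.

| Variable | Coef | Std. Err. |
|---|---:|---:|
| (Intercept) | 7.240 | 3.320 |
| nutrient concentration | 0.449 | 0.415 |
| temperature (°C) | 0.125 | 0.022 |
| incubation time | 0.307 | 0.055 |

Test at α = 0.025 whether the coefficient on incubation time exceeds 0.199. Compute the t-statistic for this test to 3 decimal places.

Read off: b = 0.307, SE = 0.055 for incubation time.
H₀: β₁ = 0.199 vs H₁: β₁ > 0.199.
t = (0.307 − 0.199) / 0.055 = 1.964.
df = n − k − 1 = 26 − 3 − 1 = 22.
One-sided p ≈ 0.0312, which is ≥ 0.025, so fail to reject H₀.
The data do not give significant evidence that the true slope on incubation time exceeds 0.199 log₁₀ CFU per unit, holding the other predictors fixed.

t = 1.964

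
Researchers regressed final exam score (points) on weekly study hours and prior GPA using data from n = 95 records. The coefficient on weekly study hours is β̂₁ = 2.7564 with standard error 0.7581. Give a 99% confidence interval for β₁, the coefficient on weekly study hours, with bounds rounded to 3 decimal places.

df = n − k − 1 = 95 − 2 − 1 = 92.
t* = t_{0.005, 92} = 2.63033.
Margin = t* × SE = 2.63033 × 0.7581 = 1.99405.
CI: 2.7564 ± 1.99405 → (0.762, 4.750).
With 99% confidence, each one-unit increase in weekly study hours is associated with a change of between 0.762 and 4.750 points in final exam score, holding the other predictors fixed.

(0.762, 4.750)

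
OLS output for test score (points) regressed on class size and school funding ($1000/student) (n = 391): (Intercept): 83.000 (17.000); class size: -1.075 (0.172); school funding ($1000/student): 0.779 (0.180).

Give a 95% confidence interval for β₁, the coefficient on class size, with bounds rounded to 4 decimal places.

(-1.4132, -0.7368)

Read off: b = -1.075, SE = 0.172 for class size.
df = n − k − 1 = 391 − 2 − 1 = 388.
t* = t_{0.025, 388} = 1.966097.
Margin = t* × SE = 1.966097 × 0.172 = 0.338169.
CI: -1.075 ± 0.338169 → (-1.4132, -0.7368).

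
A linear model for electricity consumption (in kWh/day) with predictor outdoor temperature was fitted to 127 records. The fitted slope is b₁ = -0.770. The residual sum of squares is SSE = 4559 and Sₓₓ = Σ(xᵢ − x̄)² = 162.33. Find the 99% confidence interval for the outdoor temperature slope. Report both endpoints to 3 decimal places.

(-2.010, 0.470)

MSE = SSE/(n − 2) = 4559/125 = 36.472.
SE(b₁) = √(MSE/Sₓₓ) = √(36.472/162.33) = 0.474002.
df = n − 2 = 125.
t* = t_{0.005, 125} = 2.615733.
Margin = t* × SE = 2.615733 × 0.474002 = 1.23986.
CI: -0.770 ± 1.23986 → (-2.010, 0.470).
With 99% confidence, each one-unit increase in outdoor temperature is associated with a change of between -2.010 and 0.470 kWh/day in electricity consumption.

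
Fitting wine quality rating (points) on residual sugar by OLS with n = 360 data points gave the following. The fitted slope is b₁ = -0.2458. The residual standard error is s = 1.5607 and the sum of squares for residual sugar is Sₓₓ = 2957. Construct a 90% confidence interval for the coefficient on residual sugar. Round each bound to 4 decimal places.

(-0.2931, -0.1985)

SE(b₁) = s/√Sₓₓ = 1.5607/√2957 = 0.0287008.
df = n − 2 = 358.
t* = t_{0.05, 358} = 1.649121.
Margin = t* × SE = 1.649121 × 0.0287008 = 0.047331.
CI: -0.2458 ± 0.047331 → (-0.2931, -0.1985).
With 90% confidence, each one-unit increase in residual sugar is associated with a change of between -0.2931 and -0.1985 points in wine quality rating.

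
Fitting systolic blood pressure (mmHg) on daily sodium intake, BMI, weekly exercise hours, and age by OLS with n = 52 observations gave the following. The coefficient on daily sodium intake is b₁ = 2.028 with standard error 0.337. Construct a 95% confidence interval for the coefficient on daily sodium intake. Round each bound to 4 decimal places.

df = n − k − 1 = 52 − 4 − 1 = 47.
t* = t_{0.025, 47} = 2.011741.
Margin = t* × SE = 2.011741 × 0.337 = 0.677957.
CI: 2.028 ± 0.677957 → (1.3500, 2.7060).
With 95% confidence, each one-unit increase in daily sodium intake is associated with a change of between 1.3500 and 2.7060 mmHg in systolic blood pressure, holding the other predictors fixed.

(1.3500, 2.7060)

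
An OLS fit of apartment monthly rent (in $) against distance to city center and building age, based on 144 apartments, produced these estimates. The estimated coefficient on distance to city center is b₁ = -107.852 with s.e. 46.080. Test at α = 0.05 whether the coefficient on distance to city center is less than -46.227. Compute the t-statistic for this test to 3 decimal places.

H₀: β₁ = -46.227 vs H₁: β₁ < -46.227.
t = (b₁ − β₁⁰)/SE = (-107.852 − (-46.227)) / 46.080 = -1.337.
df = n − k − 1 = 144 − 2 − 1 = 141.
One-sided p ≈ 0.0916, which is ≥ 0.05, so fail to reject H₀.
The data do not give significant evidence that the true slope on distance to city center is below -46.227 $ per unit, holding the other predictors fixed.

t = -1.337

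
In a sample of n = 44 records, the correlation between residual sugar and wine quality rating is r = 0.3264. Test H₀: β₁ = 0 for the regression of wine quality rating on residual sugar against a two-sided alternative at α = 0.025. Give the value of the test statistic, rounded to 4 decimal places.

t = r·√(n − 2)/√(1 − r²) = 0.3264·√42/√0.893463 = 2.2379.
df = n − 2 = 42.
Two-sided p ≈ 0.0306, which is ≥ 0.025, so fail to reject H₀.
The data do not give significant evidence of a linear association between residual sugar and wine quality rating.

t = 2.2379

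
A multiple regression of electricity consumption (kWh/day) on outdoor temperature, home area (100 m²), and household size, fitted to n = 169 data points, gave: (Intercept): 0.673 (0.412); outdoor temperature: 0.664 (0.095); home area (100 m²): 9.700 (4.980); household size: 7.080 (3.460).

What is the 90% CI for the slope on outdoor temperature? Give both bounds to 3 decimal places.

(0.507, 0.821)

Read off: b = 0.664, SE = 0.095 for outdoor temperature.
df = n − k − 1 = 169 − 3 − 1 = 165.
t* = t_{0.05, 165} = 1.654141.
Margin = t* × SE = 1.654141 × 0.095 = 0.15714.
CI: 0.664 ± 0.15714 → (0.507, 0.821).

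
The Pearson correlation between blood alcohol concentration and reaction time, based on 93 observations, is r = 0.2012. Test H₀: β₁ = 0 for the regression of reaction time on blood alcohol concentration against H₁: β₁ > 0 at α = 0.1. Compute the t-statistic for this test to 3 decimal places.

t = r·√(n − 2)/√(1 − r²) = 0.2012·√91/√0.959519 = 1.959.
df = n − 2 = 91.
One-sided p ≈ 0.0266, which is < 0.1, so reject H₀.
There is evidence of a linear association between blood alcohol concentration and reaction time.

t = 1.959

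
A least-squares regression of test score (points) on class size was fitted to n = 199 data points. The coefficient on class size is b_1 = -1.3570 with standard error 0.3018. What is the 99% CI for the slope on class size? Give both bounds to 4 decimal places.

(-2.1420, -0.5720)

df = n − 2 = 199 − 2 = 197.
t* = t_{0.005, 197} = 2.601016.
Margin = t* × SE = 2.601016 × 0.3018 = 0.784987.
CI: -1.3570 ± 0.784987 → (-2.1420, -0.5720).
With 99% confidence, each one-unit increase in class size is associated with a change of between -2.1420 and -0.5720 points in test score.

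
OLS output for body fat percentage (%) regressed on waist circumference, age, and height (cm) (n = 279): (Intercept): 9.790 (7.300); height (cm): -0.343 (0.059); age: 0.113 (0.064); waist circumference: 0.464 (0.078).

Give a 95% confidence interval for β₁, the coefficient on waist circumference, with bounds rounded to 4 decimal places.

Read off: b = 0.464, SE = 0.078 for waist circumference.
df = n − k − 1 = 279 − 3 − 1 = 275.
t* = t_{0.025, 275} = 1.968628.
Margin = t* × SE = 1.968628 × 0.078 = 0.153553.
CI: 0.464 ± 0.153553 → (0.3104, 0.6176).

(0.3104, 0.6176)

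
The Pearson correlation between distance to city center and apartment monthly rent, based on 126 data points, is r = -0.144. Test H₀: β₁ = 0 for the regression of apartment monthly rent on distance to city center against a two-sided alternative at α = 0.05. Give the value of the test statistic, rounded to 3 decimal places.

t = r·√(n − 2)/√(1 − r²) = -0.144·√124/√0.979264 = -1.620.
df = n − 2 = 124.
Two-sided p ≈ 0.1077, which is ≥ 0.05, so fail to reject H₀.
The data do not give significant evidence of a linear association between distance to city center and apartment monthly rent.

t = -1.620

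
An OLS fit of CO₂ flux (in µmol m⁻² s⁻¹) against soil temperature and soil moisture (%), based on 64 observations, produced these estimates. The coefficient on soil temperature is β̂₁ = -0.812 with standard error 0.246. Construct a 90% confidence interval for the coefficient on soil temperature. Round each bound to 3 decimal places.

(-1.223, -0.401)

df = n − k − 1 = 64 − 2 − 1 = 61.
t* = t_{0.05, 61} = 1.670219.
Margin = t* × SE = 1.670219 × 0.246 = 0.41087.
CI: -0.812 ± 0.41087 → (-1.223, -0.401).
With 90% confidence, each one-unit increase in soil temperature is associated with a change of between -1.223 and -0.401 µmol m⁻² s⁻¹ in CO₂ flux, holding the other predictors fixed.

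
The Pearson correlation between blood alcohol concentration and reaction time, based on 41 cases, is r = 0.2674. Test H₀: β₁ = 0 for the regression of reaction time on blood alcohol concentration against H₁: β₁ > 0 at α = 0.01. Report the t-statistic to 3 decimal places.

t = r·√(n − 2)/√(1 − r²) = 0.2674·√39/√0.928497 = 1.733.
df = n − 2 = 39.
One-sided p ≈ 0.0455, which is ≥ 0.01, so fail to reject H₀.
The data do not give significant evidence of a linear association between blood alcohol concentration and reaction time.

t = 1.733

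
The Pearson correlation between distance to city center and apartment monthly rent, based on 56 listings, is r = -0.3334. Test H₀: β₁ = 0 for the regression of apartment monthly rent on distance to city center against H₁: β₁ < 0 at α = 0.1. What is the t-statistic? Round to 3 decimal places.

t = r·√(n − 2)/√(1 − r²) = -0.3334·√54/√0.888844 = -2.599.
df = n − 2 = 54.
One-sided p ≈ 0.0060, which is < 0.1, so reject H₀.
There is evidence of a linear association between distance to city center and apartment monthly rent.

t = -2.599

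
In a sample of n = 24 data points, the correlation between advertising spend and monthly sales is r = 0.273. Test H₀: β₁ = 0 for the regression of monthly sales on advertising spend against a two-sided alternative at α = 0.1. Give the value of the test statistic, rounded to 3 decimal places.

t = r·√(n − 2)/√(1 − r²) = 0.273·√22/√0.925471 = 1.331.
df = n − 2 = 22.
Two-sided p ≈ 0.1968, which is ≥ 0.1, so fail to reject H₀.
The data do not give significant evidence of a linear association between advertising spend and monthly sales.

t = 1.331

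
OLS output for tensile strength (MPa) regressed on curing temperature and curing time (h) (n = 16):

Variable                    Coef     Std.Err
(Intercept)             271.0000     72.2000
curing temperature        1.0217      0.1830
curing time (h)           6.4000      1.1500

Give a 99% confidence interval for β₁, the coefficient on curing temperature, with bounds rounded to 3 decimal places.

Read off: b = 1.0217, SE = 0.1830 for curing temperature.
df = n − k − 1 = 16 − 2 − 1 = 13.
t* = t_{0.005, 13} = 3.012276.
Margin = t* × SE = 3.012276 × 0.1830 = 0.55125.
CI: 1.0217 ± 0.55125 → (0.470, 1.573).

(0.470, 1.573)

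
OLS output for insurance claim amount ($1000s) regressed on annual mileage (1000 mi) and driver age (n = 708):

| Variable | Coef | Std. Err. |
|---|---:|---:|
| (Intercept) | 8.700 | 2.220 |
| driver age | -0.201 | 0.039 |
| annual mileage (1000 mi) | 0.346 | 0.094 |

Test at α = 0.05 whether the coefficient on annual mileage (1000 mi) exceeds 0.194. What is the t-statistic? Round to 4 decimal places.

t = 1.6170

Read off: b = 0.346, SE = 0.094 for annual mileage (1000 mi).
H₀: β₁ = 0.194 vs H₁: β₁ > 0.194.
t = (0.346 − 0.194) / 0.094 = 1.6170.
df = n − k − 1 = 708 − 2 − 1 = 705.
One-sided p ≈ 0.0532, which is ≥ 0.05, so fail to reject H₀.
The data do not give significant evidence that the true slope on annual mileage (1000 mi) exceeds 0.194 $1000s per unit, holding the other predictors fixed.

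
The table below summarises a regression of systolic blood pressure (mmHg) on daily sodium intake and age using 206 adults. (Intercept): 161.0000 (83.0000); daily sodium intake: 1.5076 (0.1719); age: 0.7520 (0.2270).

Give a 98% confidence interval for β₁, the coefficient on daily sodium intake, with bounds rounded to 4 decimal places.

(1.1045, 1.9107)

Read off: b = 1.5076, SE = 0.1719 for daily sodium intake.
df = n − k − 1 = 206 − 2 − 1 = 203.
t* = t_{0.01, 203} = 2.344857.
Margin = t* × SE = 2.344857 × 0.1719 = 0.403081.
CI: 1.5076 ± 0.403081 → (1.1045, 1.9107).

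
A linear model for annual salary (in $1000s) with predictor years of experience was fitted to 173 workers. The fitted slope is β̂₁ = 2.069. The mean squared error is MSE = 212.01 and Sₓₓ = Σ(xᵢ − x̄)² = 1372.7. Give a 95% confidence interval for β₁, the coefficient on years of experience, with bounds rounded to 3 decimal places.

(1.293, 2.845)

SE(β̂₁) = √(MSE/Sₓₓ) = √(212.01/1372.7) = 0.392998.
df = n − 2 = 171.
t* = t_{0.025, 171} = 1.973934.
Margin = t* × SE = 1.973934 × 0.392998 = 0.77575.
CI: 2.069 ± 0.77575 → (1.293, 2.845).
With 95% confidence, each one-unit increase in years of experience is associated with a change of between 1.293 and 2.845 $1000s in annual salary.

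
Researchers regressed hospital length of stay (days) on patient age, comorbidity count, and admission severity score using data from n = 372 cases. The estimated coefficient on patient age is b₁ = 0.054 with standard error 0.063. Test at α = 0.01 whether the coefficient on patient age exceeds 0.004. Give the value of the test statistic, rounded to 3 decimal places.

t = 0.794

H₀: β₁ = 0.004 vs H₁: β₁ > 0.004.
t = (b₁ − β₁⁰)/SE = (0.054 − 0.004) / 0.063 = 0.794.
df = n − k − 1 = 372 − 3 − 1 = 368.
One-sided p ≈ 0.2140, which is ≥ 0.01, so fail to reject H₀.
The data do not give significant evidence that the true slope on patient age exceeds 0.004 days per unit, holding the other predictors fixed.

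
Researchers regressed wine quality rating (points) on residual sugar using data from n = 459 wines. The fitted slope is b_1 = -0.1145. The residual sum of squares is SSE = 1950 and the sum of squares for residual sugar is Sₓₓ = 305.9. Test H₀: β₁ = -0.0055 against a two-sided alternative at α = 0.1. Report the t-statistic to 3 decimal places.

t = -0.923

MSE = SSE/(n − 2) = 1950/457 = 4.26696.
SE(b_1) = √(MSE/Sₓₓ) = √(4.26696/305.9) = 0.118105.
t = (-0.1145 − (-0.0055)) / 0.118105 = -0.923.
df = n − 2 = 457.
Two-sided p ≈ 0.3565, which is ≥ 0.1, so fail to reject H₀.
The data are consistent with a true slope of -0.0055 points per unit of residual sugar.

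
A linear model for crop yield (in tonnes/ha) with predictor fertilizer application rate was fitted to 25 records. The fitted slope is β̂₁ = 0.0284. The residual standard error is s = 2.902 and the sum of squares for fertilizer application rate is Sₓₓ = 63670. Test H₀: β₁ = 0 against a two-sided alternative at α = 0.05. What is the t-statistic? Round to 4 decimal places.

t = 2.4694

SE(β̂₁) = s/√Sₓₓ = 2.902/√63670 = 0.0115009.
t = 0.0284 / 0.0115009 = 2.4694.
df = n − 2 = 23.
Two-sided p ≈ 0.0214, which is < 0.05, so reject H₀.
There is evidence that fertilizer application rate is associated with crop yield.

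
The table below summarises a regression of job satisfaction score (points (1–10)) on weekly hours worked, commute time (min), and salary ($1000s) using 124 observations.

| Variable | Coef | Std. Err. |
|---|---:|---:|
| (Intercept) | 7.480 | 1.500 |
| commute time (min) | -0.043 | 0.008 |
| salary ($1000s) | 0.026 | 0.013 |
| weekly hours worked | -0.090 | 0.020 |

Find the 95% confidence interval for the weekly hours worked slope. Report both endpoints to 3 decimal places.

Read off: b = -0.090, SE = 0.020 for weekly hours worked.
df = n − k − 1 = 124 − 3 − 1 = 120.
t* = t_{0.025, 120} = 1.97993.
Margin = t* × SE = 1.97993 × 0.020 = 0.03960.
CI: -0.090 ± 0.03960 → (-0.130, -0.050).

(-0.130, -0.050)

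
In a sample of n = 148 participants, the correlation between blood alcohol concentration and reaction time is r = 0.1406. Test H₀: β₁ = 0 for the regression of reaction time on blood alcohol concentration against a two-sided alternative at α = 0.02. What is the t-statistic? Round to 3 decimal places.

t = 1.716

t = r·√(n − 2)/√(1 − r²) = 0.1406·√146/√0.980232 = 1.716.
df = n − 2 = 146.
Two-sided p ≈ 0.0883, which is ≥ 0.02, so fail to reject H₀.
The data do not give significant evidence of a linear association between blood alcohol concentration and reaction time.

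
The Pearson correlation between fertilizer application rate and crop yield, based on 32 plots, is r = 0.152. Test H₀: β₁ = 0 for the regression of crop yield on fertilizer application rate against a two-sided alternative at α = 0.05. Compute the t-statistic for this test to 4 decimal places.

t = 0.8423

t = r·√(n − 2)/√(1 − r²) = 0.152·√30/√0.976896 = 0.8423.
df = n − 2 = 30.
Two-sided p ≈ 0.4063, which is ≥ 0.05, so fail to reject H₀.
The data do not give significant evidence of a linear association between fertilizer application rate and crop yield.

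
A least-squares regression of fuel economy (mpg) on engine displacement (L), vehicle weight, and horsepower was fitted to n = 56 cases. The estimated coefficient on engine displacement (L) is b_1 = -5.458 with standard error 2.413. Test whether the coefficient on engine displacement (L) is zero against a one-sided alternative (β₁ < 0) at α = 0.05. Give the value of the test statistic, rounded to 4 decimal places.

H₀: β₁ = 0 vs H₁: β₁ < 0.
t = (b_1 − β₁⁰)/SE = -5.458 / 2.413 = -2.2619.
df = n − k − 1 = 56 − 3 − 1 = 52.
One-sided p ≈ 0.0140, which is < 0.05, so reject H₀.
There is evidence that the true slope on engine displacement (L) is negative, holding the other predictors fixed.

t = -2.2619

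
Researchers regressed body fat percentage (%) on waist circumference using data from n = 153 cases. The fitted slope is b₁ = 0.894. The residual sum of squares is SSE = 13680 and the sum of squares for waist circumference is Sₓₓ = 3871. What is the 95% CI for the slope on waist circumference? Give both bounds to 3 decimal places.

MSE = SSE/(n − 2) = 13680/151 = 90.596.
SE(b₁) = √(MSE/Sₓₓ) = √(90.596/3871) = 0.152983.
df = n − 2 = 151.
t* = t_{0.025, 151} = 1.975799.
Margin = t* × SE = 1.975799 × 0.152983 = 0.30226.
CI: 0.894 ± 0.30226 → (0.592, 1.196).
With 95% confidence, each one-unit increase in waist circumference is associated with a change of between 0.592 and 1.196 % in body fat percentage.

(0.592, 1.196)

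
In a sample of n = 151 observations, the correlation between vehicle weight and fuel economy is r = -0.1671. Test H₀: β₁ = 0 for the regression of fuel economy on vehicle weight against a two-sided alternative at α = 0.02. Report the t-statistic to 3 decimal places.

t = r·√(n − 2)/√(1 − r²) = -0.1671·√149/√0.972078 = -2.069.
df = n − 2 = 149.
Two-sided p ≈ 0.0403, which is ≥ 0.02, so fail to reject H₀.
The data do not give significant evidence of a linear association between vehicle weight and fuel economy.

t = -2.069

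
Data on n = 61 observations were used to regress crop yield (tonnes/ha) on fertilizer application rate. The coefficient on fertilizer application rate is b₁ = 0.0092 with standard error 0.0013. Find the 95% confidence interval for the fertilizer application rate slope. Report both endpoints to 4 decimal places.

df = n − 2 = 61 − 2 = 59.
t* = t_{0.025, 59} = 2.000995.
Margin = t* × SE = 2.000995 × 0.0013 = 0.002601.
CI: 0.0092 ± 0.002601 → (0.0066, 0.0118).
With 95% confidence, each one-unit increase in fertilizer application rate is associated with a change of between 0.0066 and 0.0118 tonnes/ha in crop yield.

(0.0066, 0.0118)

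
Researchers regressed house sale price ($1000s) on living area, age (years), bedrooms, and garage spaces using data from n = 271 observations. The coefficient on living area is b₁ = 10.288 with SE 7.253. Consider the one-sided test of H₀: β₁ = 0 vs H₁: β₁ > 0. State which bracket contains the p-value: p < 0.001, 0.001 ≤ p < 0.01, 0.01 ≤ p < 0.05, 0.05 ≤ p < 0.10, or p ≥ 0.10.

t = 10.288 / 7.253 = 1.418.
df = n − k − 1 = 271 − 4 − 1 = 266.
One-sided p = P(T_{266} > t) ≈ 0.0786.
So 0.05 ≤ p < 0.10.

0.05 ≤ p < 0.10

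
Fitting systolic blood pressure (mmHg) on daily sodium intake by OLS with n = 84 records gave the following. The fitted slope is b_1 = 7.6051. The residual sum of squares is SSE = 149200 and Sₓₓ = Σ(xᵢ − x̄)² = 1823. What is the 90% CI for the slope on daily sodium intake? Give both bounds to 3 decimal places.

MSE = SSE/(n − 2) = 149200/82 = 1819.51.
SE(b_1) = √(MSE/Sₓₓ) = √(1819.51/1823) = 0.999043.
df = n − 2 = 82.
t* = t_{0.05, 82} = 1.663649.
Margin = t* × SE = 1.663649 × 0.999043 = 1.66206.
CI: 7.6051 ± 1.66206 → (5.943, 9.267).
With 90% confidence, each one-unit increase in daily sodium intake is associated with a change of between 5.943 and 9.267 mmHg in systolic blood pressure.

(5.943, 9.267)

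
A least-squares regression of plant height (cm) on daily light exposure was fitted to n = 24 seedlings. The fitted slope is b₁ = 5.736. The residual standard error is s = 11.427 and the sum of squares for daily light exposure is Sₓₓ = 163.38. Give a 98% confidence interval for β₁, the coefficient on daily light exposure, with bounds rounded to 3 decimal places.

SE(b₁) = s/√Sₓₓ = 11.427/√163.38 = 0.89399.
df = n − 2 = 22.
t* = t_{0.01, 22} = 2.508325.
Margin = t* × SE = 2.508325 × 0.89399 = 2.24242.
CI: 5.736 ± 2.24242 → (3.494, 7.978).
With 98% confidence, each one-unit increase in daily light exposure is associated with a change of between 3.494 and 7.978 cm in plant height.

(3.494, 7.978)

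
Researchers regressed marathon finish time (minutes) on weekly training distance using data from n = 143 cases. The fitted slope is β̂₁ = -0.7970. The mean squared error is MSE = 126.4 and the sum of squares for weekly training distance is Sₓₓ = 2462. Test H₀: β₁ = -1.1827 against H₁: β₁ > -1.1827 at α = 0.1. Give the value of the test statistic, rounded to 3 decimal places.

SE(β̂₁) = √(MSE/Sₓₓ) = √(126.4/2462) = 0.226584.
t = (-0.7970 − (-1.1827)) / 0.226584 = 1.702.
df = n − 2 = 141.
One-sided p ≈ 0.0455, which is < 0.1, so reject H₀.
There is evidence that the true slope on weekly training distance exceeds -1.1827 minutes per unit.

t = 1.702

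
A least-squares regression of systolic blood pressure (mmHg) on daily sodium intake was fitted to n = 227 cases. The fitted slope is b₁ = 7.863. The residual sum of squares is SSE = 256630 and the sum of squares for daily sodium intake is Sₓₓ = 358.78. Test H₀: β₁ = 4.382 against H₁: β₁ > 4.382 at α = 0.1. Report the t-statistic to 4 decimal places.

MSE = SSE/(n − 2) = 256630/225 = 1140.58.
SE(b₁) = √(MSE/Sₓₓ) = √(1140.58/358.78) = 1.78299.
t = (7.863 − 4.382) / 1.78299 = 1.9523.
df = n − 2 = 225.
One-sided p ≈ 0.0261, which is < 0.1, so reject H₀.
There is evidence that the true slope on daily sodium intake exceeds 4.382 mmHg per unit.

t = 1.9523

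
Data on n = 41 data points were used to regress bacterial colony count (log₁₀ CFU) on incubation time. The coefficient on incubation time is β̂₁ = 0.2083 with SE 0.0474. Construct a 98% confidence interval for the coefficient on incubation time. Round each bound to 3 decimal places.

df = n − 2 = 41 − 2 = 39.
t* = t_{0.01, 39} = 2.425841.
Margin = t* × SE = 2.425841 × 0.0474 = 0.11498.
CI: 0.2083 ± 0.11498 → (0.093, 0.323).
With 98% confidence, each one-unit increase in incubation time is associated with a change of between 0.093 and 0.323 log₁₀ CFU in bacterial colony count.

(0.093, 0.323)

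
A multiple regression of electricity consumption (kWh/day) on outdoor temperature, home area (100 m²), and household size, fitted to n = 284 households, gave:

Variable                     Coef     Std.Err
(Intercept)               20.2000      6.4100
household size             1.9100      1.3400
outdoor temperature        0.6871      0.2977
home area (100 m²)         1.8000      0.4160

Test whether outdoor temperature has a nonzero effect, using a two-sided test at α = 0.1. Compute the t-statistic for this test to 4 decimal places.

Read off: b = 0.6871, SE = 0.2977 for outdoor temperature.
H₀: β₁ = 0 vs H₁: β₁ ≠ 0.
t = 0.6871 / 0.2977 = 2.3080.
df = n − k − 1 = 284 − 3 − 1 = 280.
Two-sided p ≈ 0.0217, which is < 0.1, so reject H₀.
There is evidence that outdoor temperature is associated with electricity consumption, holding the other predictors fixed.

t = 2.3080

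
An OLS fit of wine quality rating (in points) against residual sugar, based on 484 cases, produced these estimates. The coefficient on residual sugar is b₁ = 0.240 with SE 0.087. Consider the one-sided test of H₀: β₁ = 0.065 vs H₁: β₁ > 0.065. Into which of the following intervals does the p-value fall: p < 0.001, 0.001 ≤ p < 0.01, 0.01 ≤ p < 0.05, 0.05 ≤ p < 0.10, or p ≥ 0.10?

0.01 ≤ p < 0.05

t = (0.240 − 0.065) / 0.087 = 2.011.
df = n − 2 = 484 − 2 = 482.
One-sided p = P(T_{482} > t) ≈ 0.0224.
So 0.01 ≤ p < 0.05.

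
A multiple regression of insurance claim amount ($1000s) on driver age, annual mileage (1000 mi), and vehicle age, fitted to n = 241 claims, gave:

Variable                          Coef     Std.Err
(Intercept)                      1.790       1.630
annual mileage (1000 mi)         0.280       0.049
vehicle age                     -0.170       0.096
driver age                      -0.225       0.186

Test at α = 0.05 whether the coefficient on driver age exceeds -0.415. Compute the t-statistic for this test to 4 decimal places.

t = 1.0215

Read off: b = -0.225, SE = 0.186 for driver age.
H₀: β₁ = -0.415 vs H₁: β₁ > -0.415.
t = (-0.225 − (-0.415)) / 0.186 = 1.0215.
df = n − k − 1 = 241 − 3 − 1 = 237.
One-sided p ≈ 0.1540, which is ≥ 0.05, so fail to reject H₀.
The data do not give significant evidence that the true slope on driver age exceeds -0.415 $1000s per unit, holding the other predictors fixed.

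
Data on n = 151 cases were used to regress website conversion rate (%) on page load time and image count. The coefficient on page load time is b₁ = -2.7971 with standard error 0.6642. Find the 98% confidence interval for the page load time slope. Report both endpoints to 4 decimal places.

(-4.3592, -1.2350)

df = n − k − 1 = 151 − 2 − 1 = 148.
t* = t_{0.01, 148} = 2.351808.
Margin = t* × SE = 2.351808 × 0.6642 = 1.562071.
CI: -2.7971 ± 1.562071 → (-4.3592, -1.2350).
With 98% confidence, each one-unit increase in page load time is associated with a change of between -4.3592 and -1.2350 % in website conversion rate, holding the other predictors fixed.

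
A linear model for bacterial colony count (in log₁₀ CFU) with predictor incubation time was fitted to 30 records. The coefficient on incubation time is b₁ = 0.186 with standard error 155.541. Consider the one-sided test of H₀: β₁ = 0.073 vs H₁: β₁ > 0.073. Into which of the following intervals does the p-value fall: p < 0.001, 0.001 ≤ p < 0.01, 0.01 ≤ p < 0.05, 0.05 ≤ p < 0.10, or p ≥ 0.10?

p ≥ 0.10

t = (0.186 − 0.073) / 155.541 = 0.001.
df = n − 2 = 30 − 2 = 28.
One-sided p = P(T_{28} > t) ≈ 0.4997.
So p ≥ 0.10.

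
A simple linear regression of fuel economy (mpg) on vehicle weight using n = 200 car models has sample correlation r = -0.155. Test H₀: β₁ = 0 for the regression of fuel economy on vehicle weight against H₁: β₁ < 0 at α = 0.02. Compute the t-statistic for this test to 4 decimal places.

t = r·√(n − 2)/√(1 − r²) = -0.155·√198/√0.975975 = -2.2077.
df = n − 2 = 198.
One-sided p ≈ 0.0142, which is < 0.02, so reject H₀.
There is evidence of a linear association between vehicle weight and fuel economy.

t = -2.2077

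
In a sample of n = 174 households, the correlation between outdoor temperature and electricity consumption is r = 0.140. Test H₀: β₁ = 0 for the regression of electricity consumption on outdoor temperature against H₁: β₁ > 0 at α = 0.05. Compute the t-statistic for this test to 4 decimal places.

t = 1.8543

t = r·√(n − 2)/√(1 − r²) = 0.140·√172/√0.9804 = 1.8543.
df = n − 2 = 172.
One-sided p ≈ 0.0327, which is < 0.05, so reject H₀.
There is evidence of a linear association between outdoor temperature and electricity consumption.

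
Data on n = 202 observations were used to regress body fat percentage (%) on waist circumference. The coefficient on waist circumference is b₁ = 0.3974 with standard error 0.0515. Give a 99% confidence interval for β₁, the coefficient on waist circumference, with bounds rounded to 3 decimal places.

(0.263, 0.531)

df = n − 2 = 202 − 2 = 200.
t* = t_{0.005, 200} = 2.600634.
Margin = t* × SE = 2.600634 × 0.0515 = 0.13393.
CI: 0.3974 ± 0.13393 → (0.263, 0.531).
With 99% confidence, each one-unit increase in waist circumference is associated with a change of between 0.263 and 0.531 % in body fat percentage.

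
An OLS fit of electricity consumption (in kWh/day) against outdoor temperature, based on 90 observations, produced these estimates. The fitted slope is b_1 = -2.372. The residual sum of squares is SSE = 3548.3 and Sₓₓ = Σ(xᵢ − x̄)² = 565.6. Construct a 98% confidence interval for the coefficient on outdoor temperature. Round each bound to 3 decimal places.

MSE = SSE/(n − 2) = 3548.3/88 = 40.3216.
SE(b_1) = √(MSE/Sₓₓ) = √(40.3216/565.6) = 0.267002.
df = n − 2 = 88.
t* = t_{0.01, 88} = 2.369472.
Margin = t* × SE = 2.369472 × 0.267002 = 0.63265.
CI: -2.372 ± 0.63265 → (-3.005, -1.739).
With 98% confidence, each one-unit increase in outdoor temperature is associated with a change of between -3.005 and -1.739 kWh/day in electricity consumption.

(-3.005, -1.739)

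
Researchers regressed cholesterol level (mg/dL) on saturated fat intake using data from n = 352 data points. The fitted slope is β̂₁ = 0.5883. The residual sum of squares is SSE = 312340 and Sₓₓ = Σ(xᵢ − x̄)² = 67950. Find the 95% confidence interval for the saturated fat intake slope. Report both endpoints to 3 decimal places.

MSE = SSE/(n − 2) = 312340/350 = 892.4.
SE(β̂₁) = √(MSE/Sₓₓ) = √(892.4/67950) = 0.1146.
df = n − 2 = 350.
t* = t_{0.025, 350} = 1.966765.
Margin = t* × SE = 1.966765 × 0.1146 = 0.22539.
CI: 0.5883 ± 0.22539 → (0.363, 0.814).
With 95% confidence, each one-unit increase in saturated fat intake is associated with a change of between 0.363 and 0.814 mg/dL in cholesterol level.

(0.363, 0.814)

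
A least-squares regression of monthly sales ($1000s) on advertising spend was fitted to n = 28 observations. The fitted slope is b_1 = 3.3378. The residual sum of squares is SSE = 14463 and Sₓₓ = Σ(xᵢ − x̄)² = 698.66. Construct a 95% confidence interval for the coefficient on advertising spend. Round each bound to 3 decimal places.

MSE = SSE/(n − 2) = 14463/26 = 556.269.
SE(b_1) = √(MSE/Sₓₓ) = √(556.269/698.66) = 0.892297.
df = n − 2 = 26.
t* = t_{0.025, 26} = 2.055529.
Margin = t* × SE = 2.055529 × 0.892297 = 1.83414.
CI: 3.3378 ± 1.83414 → (1.504, 5.172).
With 95% confidence, each one-unit increase in advertising spend is associated with a change of between 1.504 and 5.172 $1000s in monthly sales.

(1.504, 5.172)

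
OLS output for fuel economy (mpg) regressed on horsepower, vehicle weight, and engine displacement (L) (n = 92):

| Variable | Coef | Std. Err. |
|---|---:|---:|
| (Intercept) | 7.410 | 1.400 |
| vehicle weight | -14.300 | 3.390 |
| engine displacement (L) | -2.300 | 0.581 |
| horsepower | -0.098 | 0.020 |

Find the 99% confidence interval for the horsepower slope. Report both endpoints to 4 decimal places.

Read off: b = -0.098, SE = 0.020 for horsepower.
df = n − k − 1 = 92 − 3 − 1 = 88.
t* = t_{0.005, 88} = 2.632858.
Margin = t* × SE = 2.632858 × 0.020 = 0.052657.
CI: -0.098 ± 0.052657 → (-0.1507, -0.0453).

(-0.1507, -0.0453)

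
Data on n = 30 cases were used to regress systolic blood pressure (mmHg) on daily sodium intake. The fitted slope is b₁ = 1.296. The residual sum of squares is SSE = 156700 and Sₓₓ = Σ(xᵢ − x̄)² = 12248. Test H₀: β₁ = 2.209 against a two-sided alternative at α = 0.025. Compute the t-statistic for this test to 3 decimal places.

t = -1.351

MSE = SSE/(n − 2) = 156700/28 = 5596.43.
SE(b₁) = √(MSE/Sₓₓ) = √(5596.43/12248) = 0.675963.
t = (1.296 − 2.209) / 0.675963 = -1.351.
df = n − 2 = 28.
Two-sided p ≈ 0.1876, which is ≥ 0.025, so fail to reject H₀.
The data are consistent with a true slope of 2.209 mmHg per unit of daily sodium intake.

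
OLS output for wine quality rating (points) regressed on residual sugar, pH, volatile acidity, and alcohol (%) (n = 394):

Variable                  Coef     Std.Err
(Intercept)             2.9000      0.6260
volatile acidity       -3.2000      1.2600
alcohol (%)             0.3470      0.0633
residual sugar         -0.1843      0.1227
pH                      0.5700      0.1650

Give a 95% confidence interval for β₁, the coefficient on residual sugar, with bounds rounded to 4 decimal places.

(-0.4255, 0.0569)

Read off: b = -0.1843, SE = 0.1227 for residual sugar.
df = n − k − 1 = 394 − 4 − 1 = 389.
t* = t_{0.025, 389} = 1.966081.
Margin = t* × SE = 1.966081 × 0.1227 = 0.241238.
CI: -0.1843 ± 0.241238 → (-0.4255, 0.0569).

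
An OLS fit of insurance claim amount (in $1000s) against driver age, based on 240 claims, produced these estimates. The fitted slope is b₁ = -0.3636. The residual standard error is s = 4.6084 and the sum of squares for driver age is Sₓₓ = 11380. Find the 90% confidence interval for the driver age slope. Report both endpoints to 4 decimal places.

SE(b₁) = s/√Sₓₓ = 4.6084/√11380 = 0.0431995.
df = n − 2 = 238.
t* = t_{0.05, 238} = 1.651281.
Margin = t* × SE = 1.651281 × 0.0431995 = 0.071335.
CI: -0.3636 ± 0.071335 → (-0.4349, -0.2923).
With 90% confidence, each one-unit increase in driver age is associated with a change of between -0.4349 and -0.2923 $1000s in insurance claim amount.

(-0.4349, -0.2923)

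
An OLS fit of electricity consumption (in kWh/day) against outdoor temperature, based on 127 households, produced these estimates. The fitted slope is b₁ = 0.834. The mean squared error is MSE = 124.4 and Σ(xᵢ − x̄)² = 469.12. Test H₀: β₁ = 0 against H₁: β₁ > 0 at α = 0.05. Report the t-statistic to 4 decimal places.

SE(b₁) = √(MSE/Sₓₓ) = √(124.4/469.12) = 0.514954.
t = 0.834 / 0.514954 = 1.6196.
df = n − 2 = 125.
One-sided p ≈ 0.0539, which is ≥ 0.05, so fail to reject H₀.
The data do not give significant evidence that the true slope on outdoor temperature is positive.

t = 1.6196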